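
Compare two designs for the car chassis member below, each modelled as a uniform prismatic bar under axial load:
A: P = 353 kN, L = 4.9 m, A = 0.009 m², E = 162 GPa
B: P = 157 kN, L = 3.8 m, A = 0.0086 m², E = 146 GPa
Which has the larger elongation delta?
Model: a uniform prismatic bar under axial load, so delta = (P·L) / (A·E) (SI units).
  A: delta = (353000 × 4.9) / (0.009 × (1.62 × 10¹¹)) = 0.001186 m = 1.186 mm
  B: delta = (157000 × 3.8) / (0.0086 × (1.46 × 10¹¹)) = 0.0004752 m = 0.4752 mm
1.186 mm > 0.4752 mm, so A is larger.
Final answer: A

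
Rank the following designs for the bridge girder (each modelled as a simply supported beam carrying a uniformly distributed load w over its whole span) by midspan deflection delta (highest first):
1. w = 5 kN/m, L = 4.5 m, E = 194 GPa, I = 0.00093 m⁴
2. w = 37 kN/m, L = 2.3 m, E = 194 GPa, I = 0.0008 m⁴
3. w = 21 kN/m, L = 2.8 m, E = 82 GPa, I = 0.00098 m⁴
Model: a simply supported beam carrying a uniformly distributed load w over its whole span, so delta = (5·w·L^4) / (384·E·I) (SI units).
  Case 1: delta = (5 × 5000 × 4.5^4) / (384 × (1.94 × 10¹¹) × 0.00093) = 0.000148 m = 0.148 mm
  Case 2: delta = (5 × 37000 × 2.3^4) / (384 × (1.94 × 10¹¹) × 0.0008) = 8.687 × 10⁻⁵ m = 0.08687 mm
  Case 3: delta = (5 × 21000 × 2.8^4) / (384 × (8.2 × 10¹⁰) × 0.00098) = 0.0002091 m = 0.2091 mm
Ordering: 0.2091 mm (case 3) > 0.148 mm (case 1) > 0.08687 mm (case 2)
Final answer: 3, 1, 2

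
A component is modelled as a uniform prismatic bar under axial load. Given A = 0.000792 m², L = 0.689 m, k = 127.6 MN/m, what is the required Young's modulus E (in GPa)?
Model: a uniform prismatic bar under axial load, so k = (A·E) / L.
Solve for E: E = (k·L) / A.
Convert to SI units:
  k = 127.6 MN/m = 1.276 × 10⁸ N/m
Substitute:
  E = ((1.276 × 10⁸) × 0.689) / 0.000792
  E = 1.11 × 10¹¹ Pa
Convert: E = 1.11 × 10¹¹ Pa = 111 GPa
Final answer: E = 111 GPa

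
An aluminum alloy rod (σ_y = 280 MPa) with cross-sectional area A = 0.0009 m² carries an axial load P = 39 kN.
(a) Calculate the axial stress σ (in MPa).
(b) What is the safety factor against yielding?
(a) Axial stress σ = P/A. Convert P = 39 kN = 39000 N.
  σ = 39000 / 0.0009 = 4.333 × 10⁷ Pa = 43.33 MPa
(b) Safety factor SF = σ_y/σ = 280 / 43.33 = 6.462
Final answer: (a) σ = 43.33 MPa, (b) SF = 6.462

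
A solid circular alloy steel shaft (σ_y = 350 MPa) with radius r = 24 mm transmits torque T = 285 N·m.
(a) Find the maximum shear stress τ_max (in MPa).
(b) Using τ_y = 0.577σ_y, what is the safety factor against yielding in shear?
(a) For a solid circular shaft, τ_max = T·r/J with J = π·r^4/2, i.e. τ_max = 2·T / (π·r^3). Convert r = 24 mm = 0.024 m.
  τ_max = (2 × 285) / (π × 0.024^3) = 1.312 × 10⁷ Pa = 13.12 MPa
(b) τ_y = 0.577 × 350 = 201.95 MPa
  SF = τ_y/τ_max = 201.95 / 13.12 = 15.39
Final answer: (a) τ_max = 13.12 MPa, (b) SF = 15.39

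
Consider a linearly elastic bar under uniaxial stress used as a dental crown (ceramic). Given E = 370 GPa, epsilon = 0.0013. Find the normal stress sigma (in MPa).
Model: a linearly elastic bar under uniaxial stress, so sigma = E·epsilon.
Convert to SI units:
  E = 370 GPa = 3.7 × 10¹¹ Pa
Substitute:
  sigma = (3.7 × 10¹¹) × 0.0013
  sigma = 4.81 × 10⁸ Pa
Convert: sigma = 4.81 × 10⁸ Pa = 481 MPa
Final answer: sigma = 481 MPa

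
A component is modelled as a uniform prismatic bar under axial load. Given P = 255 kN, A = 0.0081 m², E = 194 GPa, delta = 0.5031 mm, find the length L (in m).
Model: a uniform prismatic bar under axial load, so delta = (P·L) / (A·E).
Solve for L: L = (delta·A·E) / P.
Convert to SI units:
  P = 255 kN = 255000 N
  E = 194 GPa = 1.94 × 10¹¹ Pa
  delta = 0.5031 mm = 0.0005031 m
Substitute:
  L = (0.0005031 × 0.0081 × (1.94 × 10¹¹)) / 255000
  L = 3.1 m
Final answer: L = 3.1 m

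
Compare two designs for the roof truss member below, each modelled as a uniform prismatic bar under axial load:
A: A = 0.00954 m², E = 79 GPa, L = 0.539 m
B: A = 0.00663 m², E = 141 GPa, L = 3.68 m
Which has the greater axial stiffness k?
Model: a uniform prismatic bar under axial load, so k = (A·E) / L (SI units).
  A: k = (0.00954 × (7.9 × 10¹⁰)) / 0.539 = 1.398 × 10⁹ N/m = 1398 MN/m
  B: k = (0.00663 × (1.41 × 10¹¹)) / 3.68 = 2.54 × 10⁸ N/m = 254 MN/m
1398 MN/m > 254 MN/m, so A is larger.
Final answer: A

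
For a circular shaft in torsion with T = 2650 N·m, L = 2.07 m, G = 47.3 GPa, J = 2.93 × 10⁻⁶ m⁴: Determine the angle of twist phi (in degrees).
Model: a circular shaft in torsion, so phi = (T·L) / (G·J).
Convert to SI units:
  G = 47.3 GPa = 4.73 × 10¹⁰ Pa
Substitute:
  phi = (2650 × 2.07) / ((4.73 × 10¹⁰) × (2.93 × 10⁻⁶))
  phi = 0.03958 rad
Convert to degrees: phi = 0.03958 × 180/π = 2.268°
Final answer: phi = 2.268°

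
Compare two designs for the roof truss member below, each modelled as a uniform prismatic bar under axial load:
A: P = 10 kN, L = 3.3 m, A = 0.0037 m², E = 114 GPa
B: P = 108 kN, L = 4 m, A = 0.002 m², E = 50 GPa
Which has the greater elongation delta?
Model: a uniform prismatic bar under axial load, so delta = (P·L) / (A·E) (SI units).
  A: delta = (10000 × 3.3) / (0.0037 × (1.14 × 10¹¹)) = 7.824 × 10⁻⁵ m = 0.07824 mm
  B: delta = (108000 × 4) / (0.002 × (5 × 10¹⁰)) = 0.00432 m = 4.32 mm
4.32 mm > 0.07824 mm, so B is larger.
Final answer: B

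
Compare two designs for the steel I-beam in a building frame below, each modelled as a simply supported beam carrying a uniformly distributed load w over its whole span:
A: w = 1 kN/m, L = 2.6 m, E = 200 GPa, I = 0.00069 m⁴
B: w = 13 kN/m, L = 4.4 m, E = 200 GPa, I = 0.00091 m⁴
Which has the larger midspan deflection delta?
Model: a simply supported beam carrying a uniformly distributed load w over its whole span, so delta = (5·w·L^4) / (384·E·I) (SI units).
  A: delta = (5 × 1000 × 2.6^4) / (384 × (2 × 10¹¹) × 0.00069) = 4.312 × 10⁻⁶ m = 0.004312 mm
  B: delta = (5 × 13000 × 4.4^4) / (384 × (2 × 10¹¹) × 0.00091) = 0.0003486 m = 0.3486 mm
0.3486 mm > 0.004312 mm, so B is larger.
Final answer: B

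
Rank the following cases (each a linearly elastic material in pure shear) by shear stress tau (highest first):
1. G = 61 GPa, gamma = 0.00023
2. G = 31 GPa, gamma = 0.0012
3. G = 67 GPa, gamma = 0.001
Model: a linearly elastic material in pure shear, so tau = G·gamma (SI units).
  Case 1: tau = (6.1 × 10¹⁰) × 0.00023 = 1.403 × 10⁷ Pa = 14.03 MPa
  Case 2: tau = (3.1 × 10¹⁰) × 0.0012 = 3.72 × 10⁷ Pa = 37.2 MPa
  Case 3: tau = (6.7 × 10¹⁰) × 0.001 = 6.7 × 10⁷ Pa = 67 MPa
Ordering: 67 MPa (case 3) > 37.2 MPa (case 2) > 14.03 MPa (case 1)
Final answer: 3, 2, 1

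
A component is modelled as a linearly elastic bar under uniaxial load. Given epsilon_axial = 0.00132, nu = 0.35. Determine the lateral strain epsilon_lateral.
Model: a linearly elastic bar under uniaxial load, so epsilon_lateral = -nu·epsilon_axial.
Substitute:
  epsilon_lateral = -(0.35 × 0.00132)
  epsilon_lateral = -0.000462
Final answer: epsilon_lateral = -0.000462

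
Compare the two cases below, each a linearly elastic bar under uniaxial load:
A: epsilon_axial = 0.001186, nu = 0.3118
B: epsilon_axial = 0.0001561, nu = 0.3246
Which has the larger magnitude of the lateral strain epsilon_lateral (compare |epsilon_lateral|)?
Model: a linearly elastic bar under uniaxial load, so epsilon_lateral = -nu·epsilon_axial (SI units).
  A: epsilon_lateral = -(0.3118 × 0.001186) = -0.0003698
  B: epsilon_lateral = -(0.3246 × 0.0001561) = -5.067 × 10⁻⁵
|epsilon_lateral|: A = 0.0003698, B = 5.067 × 10⁻⁵, so A is larger in magnitude.
Final answer: A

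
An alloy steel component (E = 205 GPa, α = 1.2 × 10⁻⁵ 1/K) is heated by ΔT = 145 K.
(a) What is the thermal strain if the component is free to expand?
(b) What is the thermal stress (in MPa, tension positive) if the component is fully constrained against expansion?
(a) Free thermal strain ε_th = α·ΔT = (1.2 × 10⁻⁵) × 145 = 0.00174
(b) Fully constrained, the expansion is suppressed, so σ = -E·α·ΔT. Convert E = 205 GPa = 2.05 × 10¹¹ Pa.
  σ = -(2.05 × 10¹¹) × (1.2 × 10⁻⁵) × 145 = -3.567 × 10⁸ Pa = -356.7 MPa (compressive)
Final answer: (a) ε_th = 0.00174, (b) σ = -356.7 MPa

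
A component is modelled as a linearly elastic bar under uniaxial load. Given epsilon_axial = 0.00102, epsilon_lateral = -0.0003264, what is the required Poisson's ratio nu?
Model: a linearly elastic bar under uniaxial load, so epsilon_lateral = -nu·epsilon_axial.
Solve for nu: nu = -epsilon_lateral / epsilon_axial.
Substitute:
  nu = -(-0.0003264) / 0.00102
  nu = 0.32
Final answer: nu = 0.32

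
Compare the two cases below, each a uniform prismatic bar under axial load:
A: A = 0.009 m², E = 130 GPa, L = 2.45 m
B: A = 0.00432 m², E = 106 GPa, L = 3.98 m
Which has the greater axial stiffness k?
Model: a uniform prismatic bar under axial load, so k = (A·E) / L (SI units).
  A: k = (0.009 × (1.3 × 10¹¹)) / 2.45 = 4.776 × 10⁸ N/m = 477.6 MN/m
  B: k = (0.00432 × (1.06 × 10¹¹)) / 3.98 = 1.151 × 10⁸ N/m = 115.1 MN/m
477.6 MN/m > 115.1 MN/m, so A is larger.
Final answer: A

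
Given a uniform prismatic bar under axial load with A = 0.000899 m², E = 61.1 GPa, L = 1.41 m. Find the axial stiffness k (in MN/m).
Model: a uniform prismatic bar under axial load, so k = (A·E) / L.
Convert to SI units:
  E = 61.1 GPa = 6.11 × 10¹⁰ Pa
Substitute:
  k = (0.000899 × (6.11 × 10¹⁰)) / 1.41
  k = 3.896 × 10⁷ N/m
Convert: k = 3.896 × 10⁷ N/m = 38.96 MN/m
Final answer: k = 38.96 MN/m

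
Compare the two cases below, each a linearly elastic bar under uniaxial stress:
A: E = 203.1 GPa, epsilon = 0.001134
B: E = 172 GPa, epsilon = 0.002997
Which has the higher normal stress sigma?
Model: a linearly elastic bar under uniaxial stress, so sigma = E·epsilon (SI units).
  A: sigma = (2.031 × 10¹¹) × 0.001134 = 2.303 × 10⁸ Pa = 230.3 MPa
  B: sigma = (1.72 × 10¹¹) × 0.002997 = 5.155 × 10⁸ Pa = 515.5 MPa
515.5 MPa > 230.3 MPa, so B is larger.
Final answer: B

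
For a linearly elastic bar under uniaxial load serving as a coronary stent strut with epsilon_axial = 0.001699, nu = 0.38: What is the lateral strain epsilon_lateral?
Model: a linearly elastic bar under uniaxial load, so epsilon_lateral = -nu·epsilon_axial.
Substitute:
  epsilon_lateral = -(0.38 × 0.001699)
  epsilon_lateral = -0.0006456
Final answer: epsilon_lateral = -0.0006456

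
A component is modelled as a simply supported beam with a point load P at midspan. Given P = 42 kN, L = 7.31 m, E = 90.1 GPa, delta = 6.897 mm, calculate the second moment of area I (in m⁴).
Model: a simply supported beam with a point load P at midspan, so delta = (P·L^3) / (48·E·I).
Solve for I: I = (P·L^3) / (48·delta·E).
Convert to SI units:
  P = 42 kN = 42000 N
  E = 90.1 GPa = 9.01 × 10¹⁰ Pa
  delta = 6.897 mm = 0.006897 m
Substitute:
  I = (42000 × 7.31^3) / (48 × 0.006897 × (9.01 × 10¹⁰))
  I = 0.00055 m⁴
Final answer: I = 0.00055 m⁴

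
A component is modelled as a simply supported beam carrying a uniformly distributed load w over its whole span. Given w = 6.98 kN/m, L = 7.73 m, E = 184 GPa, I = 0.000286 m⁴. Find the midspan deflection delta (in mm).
Model: a simply supported beam carrying a uniformly distributed load w over its whole span, so delta = (5·w·L^4) / (384·E·I).
Convert to SI units:
  w = 6.98 kN/m = 6980 N/m
  E = 184 GPa = 1.84 × 10¹¹ Pa
Substitute:
  delta = (5 × 6980 × 7.73^4) / (384 × (1.84 × 10¹¹) × 0.000286)
  delta = 0.006166 m
Convert: delta = 0.006166 m = 6.166 mm
Final answer: delta = 6.166 mm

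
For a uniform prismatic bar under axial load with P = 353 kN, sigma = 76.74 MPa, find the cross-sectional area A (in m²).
Model: a uniform prismatic bar under axial load, so sigma = P / A.
Solve for A: A = P / sigma.
Convert to SI units:
  P = 353 kN = 353000 N
  sigma = 76.74 MPa = 7.674 × 10⁷ Pa
Substitute:
  A = 353000 / (7.674 × 10⁷)
  A = 0.0046 m²
Final answer: A = 0.0046 m²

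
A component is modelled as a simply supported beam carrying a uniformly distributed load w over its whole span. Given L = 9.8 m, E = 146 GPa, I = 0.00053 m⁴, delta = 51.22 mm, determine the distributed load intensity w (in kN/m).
Model: a simply supported beam carrying a uniformly distributed load w over its whole span, so delta = (5·w·L^4) / (384·E·I).
Solve for w: w = (384·delta·E·I) / (5·L^4).
Convert to SI units:
  E = 146 GPa = 1.46 × 10¹¹ Pa
  delta = 51.22 mm = 0.05122 m
Substitute:
  w = (384 × 0.05122 × (1.46 × 10¹¹) × 0.00053) / (5 × 9.8^4)
  w = 33000 N/m
Convert: w = 33000 N/m = 33 kN/m
Final answer: w = 33 kN/m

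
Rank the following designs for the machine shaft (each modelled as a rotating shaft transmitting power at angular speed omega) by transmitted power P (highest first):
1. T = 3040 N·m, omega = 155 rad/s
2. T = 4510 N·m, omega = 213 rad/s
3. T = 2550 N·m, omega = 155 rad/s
Model: a rotating shaft transmitting power at angular speed omega, so P = T·omega (SI units).
  Case 1: P = 3040 × 155 = 471200 W = 471.2 kW
  Case 2: P = 4510 × 213 = 960600 W = 960.6 kW
  Case 3: P = 2550 × 155 = 395200 W = 395.2 kW
Ordering: 960.6 kW (case 2) > 471.2 kW (case 1) > 395.2 kW (case 3)
Final answer: 2, 1, 3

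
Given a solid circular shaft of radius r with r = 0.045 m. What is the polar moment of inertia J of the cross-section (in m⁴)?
Model: a solid circular shaft of radius r, so J = (π·r^4) / 2.
Substitute:
  J = (π × 0.045^4) / 2
  J = 6.441 × 10⁻⁶ m⁴
Final answer: J = 6.441 × 10⁻⁶ m⁴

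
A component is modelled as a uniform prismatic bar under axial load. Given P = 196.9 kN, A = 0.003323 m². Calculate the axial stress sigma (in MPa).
Model: a uniform prismatic bar under axial load, so sigma = P / A.
Convert to SI units:
  P = 196.9 kN = 196900 N
Substitute:
  sigma = 196900 / 0.003323
  sigma = 5.925 × 10⁷ Pa
Convert: sigma = 5.925 × 10⁷ Pa = 59.25 MPa
Final answer: sigma = 59.25 MPa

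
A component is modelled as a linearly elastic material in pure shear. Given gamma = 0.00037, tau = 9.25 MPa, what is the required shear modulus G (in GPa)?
Model: a linearly elastic material in pure shear, so tau = G·gamma.
Solve for G: G = tau / gamma.
Convert to SI units:
  tau = 9.25 MPa = 9.25 × 10⁶ Pa
Substitute:
  G = (9.25 × 10⁶) / 0.00037
  G = 2.5 × 10¹⁰ Pa
Convert: G = 2.5 × 10¹⁰ Pa = 25 GPa
Final answer: G = 25 GPa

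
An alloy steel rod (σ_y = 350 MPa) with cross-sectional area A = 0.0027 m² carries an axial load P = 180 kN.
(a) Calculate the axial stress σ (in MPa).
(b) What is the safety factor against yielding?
(a) Axial stress σ = P/A. Convert P = 180 kN = 180000 N.
  σ = 180000 / 0.0027 = 6.667 × 10⁷ Pa = 66.67 MPa
(b) Safety factor SF = σ_y/σ = 350 / 66.67 = 5.25
Final answer: (a) σ = 66.67 MPa, (b) SF = 5.25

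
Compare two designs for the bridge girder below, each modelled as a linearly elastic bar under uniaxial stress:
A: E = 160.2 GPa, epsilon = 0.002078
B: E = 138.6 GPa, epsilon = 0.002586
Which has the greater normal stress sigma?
Model: a linearly elastic bar under uniaxial stress, so sigma = E·epsilon (SI units).
  A: sigma = (1.602 × 10¹¹) × 0.002078 = 3.329 × 10⁸ Pa = 332.9 MPa
  B: sigma = (1.386 × 10¹¹) × 0.002586 = 3.584 × 10⁸ Pa = 358.4 MPa
358.4 MPa > 332.9 MPa, so B is larger.
Final answer: B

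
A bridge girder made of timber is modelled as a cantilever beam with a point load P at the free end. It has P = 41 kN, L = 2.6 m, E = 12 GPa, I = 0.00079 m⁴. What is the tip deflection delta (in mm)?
Model: a cantilever beam with a point load P at the free end, so delta = (P·L^3) / (3·E·I).
Convert to SI units:
  P = 41 kN = 41000 N
  E = 12 GPa = 1.2 × 10¹⁰ Pa
Substitute:
  delta = (41000 × 2.6^3) / (3 × (1.2 × 10¹⁰) × 0.00079)
  delta = 0.02534 m
Convert: delta = 0.02534 m = 25.34 mm
Final answer: delta = 25.34 mm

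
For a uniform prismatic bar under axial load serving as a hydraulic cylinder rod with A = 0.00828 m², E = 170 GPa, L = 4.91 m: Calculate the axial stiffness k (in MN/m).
Model: a uniform prismatic bar under axial load, so k = (A·E) / L.
Convert to SI units:
  E = 170 GPa = 1.7 × 10¹¹ Pa
Substitute:
  k = (0.00828 × (1.7 × 10¹¹)) / 4.91
  k = 2.867 × 10⁸ N/m
Convert: k = 2.867 × 10⁸ N/m = 286.7 MN/m
Final answer: k = 286.7 MN/m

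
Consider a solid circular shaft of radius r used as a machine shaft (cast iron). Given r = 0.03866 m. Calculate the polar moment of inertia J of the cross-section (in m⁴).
Model: a solid circular shaft of radius r, so J = (π·r^4) / 2.
Substitute:
  J = (π × 0.03866^4) / 2
  J = 3.509 × 10⁻⁶ m⁴
Final answer: J = 3.509 × 10⁻⁶ m⁴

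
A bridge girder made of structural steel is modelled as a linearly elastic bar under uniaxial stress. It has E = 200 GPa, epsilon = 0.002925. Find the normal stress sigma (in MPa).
Model: a linearly elastic bar under uniaxial stress, so sigma = E·epsilon.
Convert to SI units:
  E = 200 GPa = 2 × 10¹¹ Pa
Substitute:
  sigma = (2 × 10¹¹) × 0.002925
  sigma = 5.85 × 10⁸ Pa
Convert: sigma = 5.85 × 10⁸ Pa = 585 MPa
Final answer: sigma = 585 MPa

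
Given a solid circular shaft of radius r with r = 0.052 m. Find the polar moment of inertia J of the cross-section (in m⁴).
Model: a solid circular shaft of radius r, so J = (π·r^4) / 2.
Substitute:
  J = (π × 0.052^4) / 2
  J = 1.149 × 10⁻⁵ m⁴
Final answer: J = 1.149 × 10⁻⁵ m⁴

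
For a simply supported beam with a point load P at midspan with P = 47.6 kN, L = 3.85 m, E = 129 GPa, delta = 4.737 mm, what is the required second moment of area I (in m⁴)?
Model: a simply supported beam with a point load P at midspan, so delta = (P·L^3) / (48·E·I).
Solve for I: I = (P·L^3) / (48·delta·E).
Convert to SI units:
  P = 47.6 kN = 47600 N
  E = 129 GPa = 1.29 × 10¹¹ Pa
  delta = 4.737 mm = 0.004737 m
Substitute:
  I = (47600 × 3.85^3) / (48 × 0.004737 × (1.29 × 10¹¹))
  I = 9.261 × 10⁻⁵ m⁴
Final answer: I = 9.261 × 10⁻⁵ m⁴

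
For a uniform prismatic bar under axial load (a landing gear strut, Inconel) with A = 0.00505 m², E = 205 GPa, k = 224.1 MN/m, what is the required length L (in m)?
Model: a uniform prismatic bar under axial load, so k = (A·E) / L.
Solve for L: L = (A·E) / k.
Convert to SI units:
  E = 205 GPa = 2.05 × 10¹¹ Pa
  k = 224.1 MN/m = 2.241 × 10⁸ N/m
Substitute:
  L = (0.00505 × (2.05 × 10¹¹)) / (2.241 × 10⁸)
  L = 4.62 m
Final answer: L = 4.62 m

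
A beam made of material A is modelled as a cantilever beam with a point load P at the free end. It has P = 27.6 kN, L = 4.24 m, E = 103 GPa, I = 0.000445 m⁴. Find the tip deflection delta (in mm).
Model: a cantilever beam with a point load P at the free end, so delta = (P·L^3) / (3·E·I).
Convert to SI units:
  P = 27.6 kN = 27600 N
  E = 103 GPa = 1.03 × 10¹¹ Pa
Substitute:
  delta = (27600 × 4.24^3) / (3 × (1.03 × 10¹¹) × 0.000445)
  delta = 0.0153 m
Convert: delta = 0.0153 m = 15.3 mm
Final answer: delta = 15.3 mm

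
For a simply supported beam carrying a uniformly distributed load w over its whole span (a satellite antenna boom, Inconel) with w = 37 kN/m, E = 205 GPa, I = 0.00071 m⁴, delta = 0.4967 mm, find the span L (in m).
Model: a simply supported beam carrying a uniformly distributed load w over its whole span, so delta = (5·w·L^4) / (384·E·I).
Solve for L: L = ((384·delta·E·I) / (5·w))^(1/4).
Convert to SI units:
  w = 37 kN/m = 37000 N/m
  E = 205 GPa = 2.05 × 10¹¹ Pa
  delta = 0.4967 mm = 0.0004967 m
Substitute:
  L = ((384 × 0.0004967 × (2.05 × 10¹¹) × 0.00071) / (5 × 37000))^(1/4)
  L = 3.5 m
Final answer: L = 3.5 m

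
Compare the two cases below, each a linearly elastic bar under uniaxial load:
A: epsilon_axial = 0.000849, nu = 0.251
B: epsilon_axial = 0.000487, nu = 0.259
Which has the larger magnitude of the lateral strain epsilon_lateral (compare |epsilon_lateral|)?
Model: a linearly elastic bar under uniaxial load, so epsilon_lateral = -nu·epsilon_axial (SI units).
  A: epsilon_lateral = -(0.251 × 0.000849) = -0.0002131
  B: epsilon_lateral = -(0.259 × 0.000487) = -0.0001261
|epsilon_lateral|: A = 0.0002131, B = 0.0001261, so A is larger in magnitude.
Final answer: A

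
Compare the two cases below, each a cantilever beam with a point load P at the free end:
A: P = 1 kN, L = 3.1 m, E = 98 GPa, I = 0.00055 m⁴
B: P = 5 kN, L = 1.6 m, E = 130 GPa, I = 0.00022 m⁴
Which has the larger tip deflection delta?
Model: a cantilever beam with a point load P at the free end, so delta = (P·L^3) / (3·E·I) (SI units).
  A: delta = (1000 × 3.1^3) / (3 × (9.8 × 10¹⁰) × 0.00055) = 0.0001842 m = 0.1842 mm
  B: delta = (5000 × 1.6^3) / (3 × (1.3 × 10¹¹) × 0.00022) = 0.0002387 m = 0.2387 mm
0.2387 mm > 0.1842 mm, so B is larger.
Final answer: B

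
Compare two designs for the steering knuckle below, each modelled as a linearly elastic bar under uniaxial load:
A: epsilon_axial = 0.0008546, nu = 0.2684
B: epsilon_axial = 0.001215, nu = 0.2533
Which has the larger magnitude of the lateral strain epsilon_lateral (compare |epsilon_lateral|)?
Model: a linearly elastic bar under uniaxial load, so epsilon_lateral = -nu·epsilon_axial (SI units).
  A: epsilon_lateral = -(0.2684 × 0.0008546) = -0.0002294
  B: epsilon_lateral = -(0.2533 × 0.001215) = -0.0003078
|epsilon_lateral|: A = 0.0002294, B = 0.0003078, so B is larger in magnitude.
Final answer: B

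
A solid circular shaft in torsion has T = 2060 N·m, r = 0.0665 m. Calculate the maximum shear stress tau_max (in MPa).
Model: a solid circular shaft in torsion, so tau_max = (2·T) / (π·r^3).
Substitute:
  tau_max = (2 × 2060) / (π × 0.0665^3)
  tau_max = 4.459 × 10⁶ Pa
Convert: tau_max = 4.459 × 10⁶ Pa = 4.459 MPa
Final answer: tau_max = 4.459 MPa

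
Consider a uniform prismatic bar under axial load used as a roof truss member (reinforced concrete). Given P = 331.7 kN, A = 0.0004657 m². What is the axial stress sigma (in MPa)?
Model: a uniform prismatic bar under axial load, so sigma = P / A.
Convert to SI units:
  P = 331.7 kN = 331700 N
Substitute:
  sigma = 331700 / 0.0004657
  sigma = 7.123 × 10⁸ Pa
Convert: sigma = 7.123 × 10⁸ Pa = 712.3 MPa
Final answer: sigma = 712.3 MPa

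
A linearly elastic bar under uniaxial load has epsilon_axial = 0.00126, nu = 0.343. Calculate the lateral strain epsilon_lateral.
Model: a linearly elastic bar under uniaxial load, so epsilon_lateral = -nu·epsilon_axial.
Substitute:
  epsilon_lateral = -(0.343 × 0.00126)
  epsilon_lateral = -0.0004322
Final answer: epsilon_lateral = -0.0004322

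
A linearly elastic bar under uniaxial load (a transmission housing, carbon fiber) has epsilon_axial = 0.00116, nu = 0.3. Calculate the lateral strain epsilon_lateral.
Model: a linearly elastic bar under uniaxial load, so epsilon_lateral = -nu·epsilon_axial.
Substitute:
  epsilon_lateral = -(0.3 × 0.00116)
  epsilon_lateral = -0.000348
Final answer: epsilon_lateral = -0.000348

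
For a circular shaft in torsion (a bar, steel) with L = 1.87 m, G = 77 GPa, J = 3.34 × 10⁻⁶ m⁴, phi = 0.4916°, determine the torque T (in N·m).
Model: a circular shaft in torsion, so phi = (T·L) / (G·J).
Solve for T: T = (phi·G·J) / L.
Convert to SI units:
  G = 77 GPa = 7.7 × 10¹⁰ Pa
  phi = 0.4916° = 0.00858 rad
Substitute:
  T = (0.00858 × (7.7 × 10¹⁰) × (3.34 × 10⁻⁶)) / 1.87
  T = 1180 N·m
Final answer: T = 1180 N·m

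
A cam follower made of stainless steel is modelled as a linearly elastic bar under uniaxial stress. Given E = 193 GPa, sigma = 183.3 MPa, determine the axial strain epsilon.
Model: a linearly elastic bar under uniaxial stress, so sigma = E·epsilon.
Solve for epsilon: epsilon = sigma / E.
Convert to SI units:
  E = 193 GPa = 1.93 × 10¹¹ Pa
  sigma = 183.3 MPa = 1.833 × 10⁸ Pa
Substitute:
  epsilon = (1.833 × 10⁸) / (1.93 × 10¹¹)
  epsilon = 0.0009497
Final answer: epsilon = 0.0009497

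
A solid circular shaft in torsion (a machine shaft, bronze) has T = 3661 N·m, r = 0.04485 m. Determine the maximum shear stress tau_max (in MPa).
Model: a solid circular shaft in torsion, so tau_max = (2·T) / (π·r^3).
Substitute:
  tau_max = (2 × 3661) / (π × 0.04485^3)
  tau_max = 2.583 × 10⁷ Pa
Convert: tau_max = 2.583 × 10⁷ Pa = 25.83 MPa
Final answer: tau_max = 25.83 MPa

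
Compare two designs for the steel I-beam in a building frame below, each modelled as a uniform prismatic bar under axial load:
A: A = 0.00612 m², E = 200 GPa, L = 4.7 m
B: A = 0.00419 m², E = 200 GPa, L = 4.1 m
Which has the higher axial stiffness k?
Model: a uniform prismatic bar under axial load, so k = (A·E) / L (SI units).
  A: k = (0.00612 × (2 × 10¹¹)) / 4.7 = 2.604 × 10⁸ N/m = 260.4 MN/m
  B: k = (0.00419 × (2 × 10¹¹)) / 4.1 = 2.044 × 10⁸ N/m = 204.4 MN/m
260.4 MN/m > 204.4 MN/m, so A is larger.
Final answer: A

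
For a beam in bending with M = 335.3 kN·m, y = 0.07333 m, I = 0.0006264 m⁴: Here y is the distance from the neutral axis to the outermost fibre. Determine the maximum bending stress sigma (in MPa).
Model: a beam in bending, so sigma = (M·y) / I.
Convert to SI units:
  M = 335.3 kN·m = 335300 N·m
Substitute:
  sigma = (335300 × 0.07333) / 0.0006264
  sigma = 3.925 × 10⁷ Pa
Convert: sigma = 3.925 × 10⁷ Pa = 39.25 MPa
Final answer: sigma = 39.25 MPa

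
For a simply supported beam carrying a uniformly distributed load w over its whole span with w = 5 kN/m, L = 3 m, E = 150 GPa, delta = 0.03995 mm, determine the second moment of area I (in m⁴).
Model: a simply supported beam carrying a uniformly distributed load w over its whole span, so delta = (5·w·L^4) / (384·E·I).
Solve for I: I = (5·w·L^4) / (384·delta·E).
Convert to SI units:
  w = 5 kN/m = 5000 N/m
  E = 150 GPa = 1.5 × 10¹¹ Pa
  delta = 0.03995 mm = 3.995 × 10⁻⁵ m
Substitute:
  I = (5 × 5000 × 3^4) / (384 × (3.995 × 10⁻⁵) × (1.5 × 10¹¹))
  I = 0.00088 m⁴
Final answer: I = 0.00088 m⁴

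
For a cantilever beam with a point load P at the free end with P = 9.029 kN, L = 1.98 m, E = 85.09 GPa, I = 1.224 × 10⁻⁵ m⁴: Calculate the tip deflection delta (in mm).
Model: a cantilever beam with a point load P at the free end, so delta = (P·L^3) / (3·E·I).
Convert to SI units:
  P = 9.029 kN = 9029 N
  E = 85.09 GPa = 8.509 × 10¹⁰ Pa
Substitute:
  delta = (9029 × 1.98^3) / (3 × (8.509 × 10¹⁰) × (1.224 × 10⁻⁵))
  delta = 0.02243 m
Convert: delta = 0.02243 m = 22.43 mm
Final answer: delta = 22.43 mm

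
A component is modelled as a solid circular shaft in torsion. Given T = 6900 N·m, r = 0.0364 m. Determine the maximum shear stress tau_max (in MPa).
Model: a solid circular shaft in torsion, so tau_max = (2·T) / (π·r^3).
Substitute:
  tau_max = (2 × 6900) / (π × 0.0364^3)
  tau_max = 9.108 × 10⁷ Pa
Convert: tau_max = 9.108 × 10⁷ Pa = 91.08 MPa
Final answer: tau_max = 91.08 MPa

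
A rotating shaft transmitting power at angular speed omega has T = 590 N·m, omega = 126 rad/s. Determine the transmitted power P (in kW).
Model: a rotating shaft transmitting power at angular speed omega, so P = T·omega.
Substitute:
  P = 590 × 126
  P = 74340 W
Convert: P = 74340 W = 74.34 kW
Final answer: P = 74.34 kW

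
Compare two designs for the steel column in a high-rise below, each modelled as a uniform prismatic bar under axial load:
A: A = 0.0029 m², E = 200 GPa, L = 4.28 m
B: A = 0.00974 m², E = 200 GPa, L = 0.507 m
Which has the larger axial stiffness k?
Model: a uniform prismatic bar under axial load, so k = (A·E) / L (SI units).
  A: k = (0.0029 × (2 × 10¹¹)) / 4.28 = 1.355 × 10⁸ N/m = 135.5 MN/m
  B: k = (0.00974 × (2 × 10¹¹)) / 0.507 = 3.842 × 10⁹ N/m = 3842 MN/m
3842 MN/m > 135.5 MN/m, so B is larger.
Final answer: B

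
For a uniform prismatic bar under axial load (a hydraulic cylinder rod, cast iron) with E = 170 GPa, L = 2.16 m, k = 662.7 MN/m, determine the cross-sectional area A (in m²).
Model: a uniform prismatic bar under axial load, so k = (A·E) / L.
Solve for A: A = (k·L) / E.
Convert to SI units:
  E = 170 GPa = 1.7 × 10¹¹ Pa
  k = 662.7 MN/m = 6.627 × 10⁸ N/m
Substitute:
  A = ((6.627 × 10⁸) × 2.16) / (1.7 × 10¹¹)
  A = 0.00842 m²
Final answer: A = 0.00842 m²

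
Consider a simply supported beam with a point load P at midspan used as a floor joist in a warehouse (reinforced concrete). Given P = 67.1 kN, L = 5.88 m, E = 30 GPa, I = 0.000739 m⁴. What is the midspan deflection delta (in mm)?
Model: a simply supported beam with a point load P at midspan, so delta = (P·L^3) / (48·E·I).
Convert to SI units:
  P = 67.1 kN = 67100 N
  E = 30 GPa = 3 × 10¹⁰ Pa
Substitute:
  delta = (67100 × 5.88^3) / (48 × (3 × 10¹⁰) × 0.000739)
  delta = 0.01282 m
Convert: delta = 0.01282 m = 12.82 mm
Final answer: delta = 12.82 mm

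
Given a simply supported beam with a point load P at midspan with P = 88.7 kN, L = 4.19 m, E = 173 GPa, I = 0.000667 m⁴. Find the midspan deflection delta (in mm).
Model: a simply supported beam with a point load P at midspan, so delta = (P·L^3) / (48·E·I).
Convert to SI units:
  P = 88.7 kN = 88700 N
  E = 173 GPa = 1.73 × 10¹¹ Pa
Substitute:
  delta = (88700 × 4.19^3) / (48 × (1.73 × 10¹¹) × 0.000667)
  delta = 0.001178 m
Convert: delta = 0.001178 m = 1.178 mm
Final answer: delta = 1.178 mm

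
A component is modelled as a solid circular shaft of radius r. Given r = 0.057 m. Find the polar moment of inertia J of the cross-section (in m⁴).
Model: a solid circular shaft of radius r, so J = (π·r^4) / 2.
Substitute:
  J = (π × 0.057^4) / 2
  J = 1.658 × 10⁻⁵ m⁴
Final answer: J = 1.658 × 10⁻⁵ m⁴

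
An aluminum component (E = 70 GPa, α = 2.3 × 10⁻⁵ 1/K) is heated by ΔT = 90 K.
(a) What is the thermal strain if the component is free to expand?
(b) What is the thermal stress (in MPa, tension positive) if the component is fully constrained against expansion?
(a) Free thermal strain ε_th = α·ΔT = (2.3 × 10⁻⁵) × 90 = 0.00207
(b) Fully constrained, the expansion is suppressed, so σ = -E·α·ΔT. Convert E = 70 GPa = 7 × 10¹⁰ Pa.
  σ = -(7 × 10¹⁰) × (2.3 × 10⁻⁵) × 90 = -1.449 × 10⁸ Pa = -144.9 MPa (compressive)
Final answer: (a) ε_th = 0.00207, (b) σ = -144.9 MPa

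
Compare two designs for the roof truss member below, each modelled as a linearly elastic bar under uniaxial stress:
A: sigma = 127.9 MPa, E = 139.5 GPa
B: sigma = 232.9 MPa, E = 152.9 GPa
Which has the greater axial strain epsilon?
Model: a linearly elastic bar under uniaxial stress, so epsilon = sigma / E (SI units).
  A: epsilon = (1.279 × 10⁸) / (1.395 × 10¹¹) = 0.0009168
  B: epsilon = (2.329 × 10⁸) / (1.529 × 10¹¹) = 0.001523
0.001523 > 0.0009168, so B is larger.
Final answer: B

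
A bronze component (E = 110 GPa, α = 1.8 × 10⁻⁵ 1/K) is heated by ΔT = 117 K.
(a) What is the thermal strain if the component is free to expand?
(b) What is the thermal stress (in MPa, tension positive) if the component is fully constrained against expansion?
(a) Free thermal strain ε_th = α·ΔT = (1.8 × 10⁻⁵) × 117 = 0.002106
(b) Fully constrained, the expansion is suppressed, so σ = -E·α·ΔT. Convert E = 110 GPa = 1.1 × 10¹¹ Pa.
  σ = -(1.1 × 10¹¹) × (1.8 × 10⁻⁵) × 117 = -2.317 × 10⁸ Pa = -231.7 MPa (compressive)
Final answer: (a) ε_th = 0.002106, (b) σ = -231.7 MPa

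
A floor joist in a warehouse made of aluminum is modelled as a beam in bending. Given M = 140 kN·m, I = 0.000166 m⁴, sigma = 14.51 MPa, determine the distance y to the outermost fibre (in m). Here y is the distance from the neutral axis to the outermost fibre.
Model: a beam in bending, so sigma = (M·y) / I.
Solve for y: y = (sigma·I) / M.
Convert to SI units:
  M = 140 kN·m = 140000 N·m
  sigma = 14.51 MPa = 1.451 × 10⁷ Pa
Substitute:
  y = ((1.451 × 10⁷) × 0.000166) / 140000
  y = 0.0172 m
Final answer: y = 0.0172 m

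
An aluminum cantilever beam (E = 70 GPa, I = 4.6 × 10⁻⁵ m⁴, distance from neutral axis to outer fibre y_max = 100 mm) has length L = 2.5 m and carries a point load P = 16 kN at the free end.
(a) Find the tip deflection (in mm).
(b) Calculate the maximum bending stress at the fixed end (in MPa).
(a) Tip deflection of a cantilever with an end point load: δ = P·L^3 / (3·E·I). Convert P = 16 kN = 16000 N, E = 70 GPa = 7 × 10¹⁰ Pa.
  δ = (16000 × 2.5^3) / (3 × (7 × 10¹⁰) × (4.6 × 10⁻⁵)) = 0.02588 m = 25.88 mm
(b) Maximum bending moment at the fixed end: M = P·L = 16000 × 2.5 = 40000 N·m. Convert y_max = 100 mm = 0.1 m.
  σ = M·y_max / I = (40000 × 0.1) / (4.6 × 10⁻⁵) = 8.696 × 10⁷ Pa = 86.96 MPa
Final answer: (a) δ = 25.88 mm, (b) σ = 86.96 MPa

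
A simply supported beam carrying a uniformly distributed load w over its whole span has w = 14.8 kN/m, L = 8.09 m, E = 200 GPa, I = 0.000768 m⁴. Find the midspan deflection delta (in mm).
Model: a simply supported beam carrying a uniformly distributed load w over its whole span, so delta = (5·w·L^4) / (384·E·I).
Convert to SI units:
  w = 14.8 kN/m = 14800 N/m
  E = 200 GPa = 2 × 10¹¹ Pa
Substitute:
  delta = (5 × 14800 × 8.09^4) / (384 × (2 × 10¹¹) × 0.000768)
  delta = 0.005374 m
Convert: delta = 0.005374 m = 5.374 mm
Final answer: delta = 5.374 mm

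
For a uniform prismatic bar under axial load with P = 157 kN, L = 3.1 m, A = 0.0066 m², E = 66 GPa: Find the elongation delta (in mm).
Model: a uniform prismatic bar under axial load, so delta = (P·L) / (A·E).
Convert to SI units:
  P = 157 kN = 157000 N
  E = 66 GPa = 6.6 × 10¹⁰ Pa
Substitute:
  delta = (157000 × 3.1) / (0.0066 × (6.6 × 10¹⁰))
  delta = 0.001117 m
Convert: delta = 0.001117 m = 1.117 mm
Final answer: delta = 1.117 mm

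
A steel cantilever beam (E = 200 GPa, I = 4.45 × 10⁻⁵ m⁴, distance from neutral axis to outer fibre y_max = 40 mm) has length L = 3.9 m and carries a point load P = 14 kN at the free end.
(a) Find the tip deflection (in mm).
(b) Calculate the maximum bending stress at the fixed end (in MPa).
(a) Tip deflection of a cantilever with an end point load: δ = P·L^3 / (3·E·I). Convert P = 14 kN = 14000 N, E = 200 GPa = 2 × 10¹¹ Pa.
  δ = (14000 × 3.9^3) / (3 × (2 × 10¹¹) × (4.45 × 10⁻⁵)) = 0.0311 m = 31.1 mm
(b) Maximum bending moment at the fixed end: M = P·L = 14000 × 3.9 = 54600 N·m. Convert y_max = 40 mm = 0.04 m.
  σ = M·y_max / I = (54600 × 0.04) / (4.45 × 10⁻⁵) = 4.908 × 10⁷ Pa = 49.08 MPa
Final answer: (a) δ = 31.1 mm, (b) σ = 49.08 MPa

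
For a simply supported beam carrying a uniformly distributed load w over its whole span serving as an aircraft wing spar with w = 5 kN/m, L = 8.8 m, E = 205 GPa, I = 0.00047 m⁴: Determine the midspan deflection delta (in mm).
Model: a simply supported beam carrying a uniformly distributed load w over its whole span, so delta = (5·w·L^4) / (384·E·I).
Convert to SI units:
  w = 5 kN/m = 5000 N/m
  E = 205 GPa = 2.05 × 10¹¹ Pa
Substitute:
  delta = (5 × 5000 × 8.8^4) / (384 × (2.05 × 10¹¹) × 0.00047)
  delta = 0.004052 m
Convert: delta = 0.004052 m = 4.052 mm
Final answer: delta = 4.052 mm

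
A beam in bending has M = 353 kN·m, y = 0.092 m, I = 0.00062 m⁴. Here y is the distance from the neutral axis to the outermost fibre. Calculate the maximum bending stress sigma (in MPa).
Model: a beam in bending, so sigma = (M·y) / I.
Convert to SI units:
  M = 353 kN·m = 353000 N·m
Substitute:
  sigma = (353000 × 0.092) / 0.00062
  sigma = 5.238 × 10⁷ Pa
Convert: sigma = 5.238 × 10⁷ Pa = 52.38 MPa
Final answer: sigma = 52.38 MPa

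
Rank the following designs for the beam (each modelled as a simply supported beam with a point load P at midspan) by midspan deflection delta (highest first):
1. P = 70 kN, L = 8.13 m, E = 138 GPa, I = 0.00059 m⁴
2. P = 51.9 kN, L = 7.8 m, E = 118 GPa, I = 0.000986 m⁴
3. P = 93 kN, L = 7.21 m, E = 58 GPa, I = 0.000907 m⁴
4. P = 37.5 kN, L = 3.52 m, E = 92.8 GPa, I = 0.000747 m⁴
Model: a simply supported beam with a point load P at midspan, so delta = (P·L^3) / (48·E·I) (SI units).
  Case 1: delta = (70000 × 8.13^3) / (48 × (1.38 × 10¹¹) × 0.00059) = 0.009625 m = 9.625 mm
  Case 2: delta = (51900 × 7.8^3) / (48 × (1.18 × 10¹¹) × 0.000986) = 0.00441 m = 4.41 mm
  Case 3: delta = (93000 × 7.21^3) / (48 × (5.8 × 10¹⁰) × 0.000907) = 0.0138 m = 13.8 mm
  Case 4: delta = (37500 × 3.52^3) / (48 × (9.28 × 10¹⁰) × 0.000747) = 0.0004915 m = 0.4915 mm
Ordering: 13.8 mm (case 3) > 9.625 mm (case 1) > 4.41 mm (case 2) > 0.4915 mm (case 4)
Final answer: 3, 1, 2, 4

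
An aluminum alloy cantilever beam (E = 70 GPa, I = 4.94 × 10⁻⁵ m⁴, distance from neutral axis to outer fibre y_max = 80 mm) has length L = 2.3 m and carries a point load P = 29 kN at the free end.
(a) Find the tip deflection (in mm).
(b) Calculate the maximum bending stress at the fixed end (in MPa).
(a) Tip deflection of a cantilever with an end point load: δ = P·L^3 / (3·E·I). Convert P = 29 kN = 29000 N, E = 70 GPa = 7 × 10¹⁰ Pa.
  δ = (29000 × 2.3^3) / (3 × (7 × 10¹⁰) × (4.94 × 10⁻⁵)) = 0.03401 m = 34.01 mm
(b) Maximum bending moment at the fixed end: M = P·L = 29000 × 2.3 = 66700 N·m. Convert y_max = 80 mm = 0.08 m.
  σ = M·y_max / I = (66700 × 0.08) / (4.94 × 10⁻⁵) = 1.08 × 10⁸ Pa = 108 MPa
Final answer: (a) δ = 34.01 mm, (b) σ = 108 MPa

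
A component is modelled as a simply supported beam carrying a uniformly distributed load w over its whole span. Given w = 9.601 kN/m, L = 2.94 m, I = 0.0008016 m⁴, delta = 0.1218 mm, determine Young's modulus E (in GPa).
Model: a simply supported beam carrying a uniformly distributed load w over its whole span, so delta = (5·w·L^4) / (384·E·I).
Solve for E: E = (5·w·L^4) / (384·delta·I).
Convert to SI units:
  w = 9.601 kN/m = 9601 N/m
  delta = 0.1218 mm = 0.0001218 m
Substitute:
  E = (5 × 9601 × 2.94^4) / (384 × 0.0001218 × 0.0008016)
  E = 9.566 × 10¹⁰ Pa
Convert: E = 9.566 × 10¹⁰ Pa = 95.66 GPa
Final answer: E = 95.66 GPa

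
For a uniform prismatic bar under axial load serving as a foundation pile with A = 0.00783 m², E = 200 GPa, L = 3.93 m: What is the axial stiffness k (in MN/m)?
Model: a uniform prismatic bar under axial load, so k = (A·E) / L.
Convert to SI units:
  E = 200 GPa = 2 × 10¹¹ Pa
Substitute:
  k = (0.00783 × (2 × 10¹¹)) / 3.93
  k = 3.985 × 10⁸ N/m
Convert: k = 3.985 × 10⁸ N/m = 398.5 MN/m
Final answer: k = 398.5 MN/m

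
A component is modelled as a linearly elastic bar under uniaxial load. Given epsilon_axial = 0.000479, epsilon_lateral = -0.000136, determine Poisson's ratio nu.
Model: a linearly elastic bar under uniaxial load, so epsilon_lateral = -nu·epsilon_axial.
Solve for nu: nu = -epsilon_lateral / epsilon_axial.
Substitute:
  nu = -(-0.000136) / 0.000479
  nu = 0.2839
Final answer: nu = 0.2839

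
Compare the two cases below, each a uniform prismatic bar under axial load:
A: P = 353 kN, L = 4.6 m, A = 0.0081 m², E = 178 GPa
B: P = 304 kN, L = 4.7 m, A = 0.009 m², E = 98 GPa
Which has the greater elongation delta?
Model: a uniform prismatic bar under axial load, so delta = (P·L) / (A·E) (SI units).
  A: delta = (353000 × 4.6) / (0.0081 × (1.78 × 10¹¹)) = 0.001126 m = 1.126 mm
  B: delta = (304000 × 4.7) / (0.009 × (9.8 × 10¹⁰)) = 0.00162 m = 1.62 mm
1.62 mm > 1.126 mm, so B is larger.
Final answer: B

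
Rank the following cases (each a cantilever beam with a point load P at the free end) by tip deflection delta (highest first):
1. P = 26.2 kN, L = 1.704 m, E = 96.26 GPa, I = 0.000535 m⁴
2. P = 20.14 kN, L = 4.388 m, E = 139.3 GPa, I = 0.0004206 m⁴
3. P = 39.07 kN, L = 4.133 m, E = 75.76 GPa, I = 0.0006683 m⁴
Model: a cantilever beam with a point load P at the free end, so delta = (P·L^3) / (3·E·I) (SI units).
  Case 1: delta = (26200 × 1.704^3) / (3 × (9.626 × 10¹⁰) × 0.000535) = 0.0008391 m = 0.8391 mm
  Case 2: delta = (20140 × 4.388^3) / (3 × (1.393 × 10¹¹) × 0.0004206) = 0.009681 m = 9.681 mm
  Case 3: delta = (39070 × 4.133^3) / (3 × (7.576 × 10¹⁰) × 0.0006683) = 0.01816 m = 18.16 mm
Ordering: 18.16 mm (case 3) > 9.681 mm (case 2) > 0.8391 mm (case 1)
Final answer: 3, 2, 1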